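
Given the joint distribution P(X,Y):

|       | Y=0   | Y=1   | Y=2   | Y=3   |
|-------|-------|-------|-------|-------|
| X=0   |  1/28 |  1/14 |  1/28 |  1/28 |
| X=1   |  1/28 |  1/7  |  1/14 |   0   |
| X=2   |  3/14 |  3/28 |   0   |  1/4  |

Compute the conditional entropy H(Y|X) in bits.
1.5480 bits

H(Y|X) = H(X,Y) - H(X)

H(X,Y) = -Σ_{x,y} P(x,y) log₂ P(x,y). Per-cell terms -P(x,y)·log₂P(x,y):
  X=0: 0.17169, 0.27195, 0.17169, 0.17169
  X=1: 0.17169, 0.40105, 0.27195, 0.00000
  X=2: 0.47623, 0.34526, 0.00000, 0.50000
  (cells with P = 0 contribute 0)
Sum of the 12 terms: H(X,Y) = 2.9532 bits

Marginal of X (row sums):
  P(X=0) = 1/28 + 1/14 + 1/28 + 1/28 = 5/28
  P(X=1) = 1/28 + 1/7 + 1/14 + 0 = 1/4
  P(X=2) = 3/14 + 3/28 + 0 + 1/4 = 4/7
H(X) = -[(5/28)·log₂(5/28) + (1/4)·log₂(1/4) + (4/7)·log₂(4/7)]
  = 0.44383 + 0.50000 + 0.46135 = 1.4052 bits

H(Y|X) = H(X,Y) - H(X) = 2.9532 - 1.4052 = 1.5480 bits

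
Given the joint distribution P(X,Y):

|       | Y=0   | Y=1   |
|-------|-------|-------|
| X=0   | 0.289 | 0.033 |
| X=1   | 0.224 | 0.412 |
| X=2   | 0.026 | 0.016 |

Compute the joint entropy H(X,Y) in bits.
1.9229 bits

H(X,Y) = -Σ_{x,y} P(x,y) log₂ P(x,y). Per-cell terms -P(x,y)·log₂P(x,y):
  X=0: 0.51756, 0.16241
  X=1: 0.48349, 0.52706
  X=2: 0.13690, 0.09545
Sum of the 6 terms: H(X,Y) = 1.9229 bits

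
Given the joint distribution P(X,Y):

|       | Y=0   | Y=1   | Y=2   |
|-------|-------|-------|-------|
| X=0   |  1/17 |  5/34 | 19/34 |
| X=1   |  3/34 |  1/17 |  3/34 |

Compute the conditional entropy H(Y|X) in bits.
1.1877 bits

H(Y|X) = H(X,Y) - H(X)

H(X,Y) = -Σ_{x,y} P(x,y) log₂ P(x,y). Per-cell terms -P(x,y)·log₂P(x,y):
  X=0: 0.24044, 0.40670, 0.46915
  X=1: 0.30904, 0.24044, 0.30904
Sum of the 6 terms: H(X,Y) = 1.9748 bits

Marginal of X (row sums):
  P(X=0) = 1/17 + 5/34 + 19/34 = 13/17
  P(X=1) = 3/34 + 1/17 + 3/34 = 4/17
H(X) = -[(13/17)·log₂(13/17) + (4/17)·log₂(4/17)]
  = 0.29596 + 0.49117 = 0.7871 bits

H(Y|X) = H(X,Y) - H(X) = 1.9748 - 0.7871 = 1.1877 bits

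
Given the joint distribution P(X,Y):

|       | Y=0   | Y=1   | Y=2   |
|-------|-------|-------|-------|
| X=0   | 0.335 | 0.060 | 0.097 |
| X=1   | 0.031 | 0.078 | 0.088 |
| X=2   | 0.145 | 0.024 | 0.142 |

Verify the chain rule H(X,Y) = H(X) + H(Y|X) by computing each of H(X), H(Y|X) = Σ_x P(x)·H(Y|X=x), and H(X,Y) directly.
H(X) = 1.4892 bits, H(Y|X) = 1.2933 bits, H(X,Y) = 2.7825 bits

Marginal of X (row sums):
  P(X=0) = 0.335 + 0.060 + 0.097 = 0.492
  P(X=1) = 0.031 + 0.078 + 0.088 = 0.197
  P(X=2) = 0.145 + 0.024 + 0.142 = 0.311
H(X) = -[0.492·log₂(0.492) + 0.197·log₂(0.197) + 0.311·log₂(0.311)]
  = 0.50345 + 0.46172 + 0.52404 = 1.4892 bits

H(Y|X) = Σ_x P(x)·H(Y|X=x):
  X=0: P(X=0) = 0.492, P(Y|X=0) = (335/492, 5/41, 97/492) → H(Y|X=0) = 1.20961
  X=1: P(X=1) = 0.197, P(Y|X=1) = (31/197, 78/197, 88/197) → H(Y|X=1) = 1.46839
  X=2: P(X=2) = 0.311, P(Y|X=2) = (145/311, 24/311, 142/311) → H(Y|X=2) = 1.31489
H(Y|X) = 0.492·1.20961 + 0.197·1.46839 + 0.311·1.31489 = 1.2933 bits

H(X,Y) = -Σ_{x,y} P(x,y) log₂ P(x,y). Per-cell terms -P(x,y)·log₂P(x,y):
  X=0: 0.52855, 0.24353, 0.32649
  X=1: 0.15536, 0.28707, 0.30856
  X=2: 0.40395, 0.12914, 0.39988
Sum of the 9 terms: H(X,Y) = 2.7825 bits

Chain rule check:
  H(X) + H(Y|X) = 1.4892 + 1.2933 = 2.7825 bits
  H(X,Y) = 2.7825 bits
✓ Chain rule verified.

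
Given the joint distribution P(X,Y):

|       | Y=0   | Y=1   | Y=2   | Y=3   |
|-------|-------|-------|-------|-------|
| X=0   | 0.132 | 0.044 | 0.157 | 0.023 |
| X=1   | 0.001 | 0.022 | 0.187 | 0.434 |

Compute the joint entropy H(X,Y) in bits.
2.2345 bits

H(X,Y) = -Σ_{x,y} P(x,y) log₂ P(x,y). Per-cell terms -P(x,y)·log₂P(x,y):
  X=0: 0.3856, 0.1983, 0.4194, 0.1252
  X=1: 0.0100, 0.1211, 0.4523, 0.5226
Sum of the 8 terms: H(X,Y) = 2.2345 bits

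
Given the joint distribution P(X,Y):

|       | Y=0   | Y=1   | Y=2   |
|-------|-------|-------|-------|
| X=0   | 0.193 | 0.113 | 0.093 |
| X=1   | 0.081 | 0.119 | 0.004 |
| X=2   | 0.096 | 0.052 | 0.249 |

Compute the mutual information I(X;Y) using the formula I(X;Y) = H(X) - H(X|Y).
0.2331 bits

I(X;Y) = H(X) - H(X|Y)

Marginal of X (row sums):
  P(X=0) = 0.193 + 0.113 + 0.093 = 0.399
  P(X=1) = 0.081 + 0.119 + 0.004 = 0.204
  P(X=2) = 0.096 + 0.052 + 0.249 = 0.397
H(X) = -[0.399·log₂(0.399) + 0.204·log₂(0.204) + 0.397·log₂(0.397)]
  = 0.528890 + 0.467845 + 0.529117 = 1.52585 bits

Marginal of Y (column sums):
  P(Y=0) = 0.193 + 0.081 + 0.096 = 0.370
  P(Y=1) = 0.113 + 0.119 + 0.052 = 0.284
  P(Y=2) = 0.093 + 0.004 + 0.249 = 0.346
H(X|Y) = Σ_y P(y)·H(X|Y=y):
  Y=0: P(Y=0) = 0.370, P(X|Y=0) = (193/370, 81/370, 48/185) → H(X|Y=0) = 1.474548
  Y=1: P(Y=1) = 0.284, P(X|Y=1) = (113/284, 119/284, 13/71) → H(X|Y=1) = 1.503316
  Y=2: P(Y=2) = 0.346, P(X|Y=2) = (93/346, 2/173, 249/346) → H(X|Y=2) = 0.925431
H(X|Y) = 0.370·1.474548 + 0.284·1.503316 + 0.346·0.925431 = 1.29272 bits

I(X;Y) = H(X) - H(X|Y) = 1.52585 - 1.29272 = 0.2331 bits

Cross-check via I(X;Y) = H(X) + H(Y) - H(X,Y): computing H(Y) from the column sums and H(X,Y) from the 9 cells in the same way gives H(Y) = 1.57626 bits and H(X,Y) = 2.86899 bits, so
I(X;Y) = 1.52585 + 1.57626 - 2.86899 = 0.2331 bits ✓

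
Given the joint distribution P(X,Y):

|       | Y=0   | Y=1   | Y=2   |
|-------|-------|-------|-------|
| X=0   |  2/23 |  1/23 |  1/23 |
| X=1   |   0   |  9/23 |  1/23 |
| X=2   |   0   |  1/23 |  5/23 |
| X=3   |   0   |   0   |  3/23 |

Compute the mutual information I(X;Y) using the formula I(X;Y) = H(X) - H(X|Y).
0.7034 bits

I(X;Y) = H(X) - H(X|Y)

Marginal of X (row sums):
  P(X=0) = 2/23 + 1/23 + 1/23 = 4/23
  P(X=1) = 0 + 9/23 + 1/23 = 10/23
  P(X=2) = 0 + 1/23 + 5/23 = 6/23
  P(X=3) = 0 + 0 + 3/23 = 3/23
H(X) = -[(4/23)·log₂(4/23) + (10/23)·log₂(10/23) + (6/23)·log₂(6/23) + (3/23)·log₂(3/23)]
  = 0.43888 + 0.52245 + 0.50572 + 0.38330 = 1.85035 bits

Marginal of Y (column sums):
  P(Y=0) = 2/23 + 0 + 0 + 0 = 2/23
  P(Y=1) = 1/23 + 9/23 + 1/23 + 0 = 11/23
  P(Y=2) = 1/23 + 1/23 + 5/23 + 3/23 = 10/23
H(X|Y) = Σ_y P(y)·H(X|Y=y):
  Y=0: P(Y=0) = 2/23, P(X|Y=0) = (1, 0, 0, 0) → H(X|Y=0) = 0.00000
  Y=1: P(Y=1) = 11/23, P(X|Y=1) = (1/11, 9/11, 1/11, 0) → H(X|Y=1) = 0.86586
  Y=2: P(Y=2) = 10/23, P(X|Y=2) = (1/10, 1/10, 1/2, 3/10) → H(X|Y=2) = 1.68548
H(X|Y) = (2/23)·0.00000 + (11/23)·0.86586 + (10/23)·1.68548 = 1.14692 bits

I(X;Y) = H(X) - H(X|Y) = 1.85035 - 1.14692 = 0.7034 bits

Cross-check via I(X;Y) = H(X) + H(Y) - H(X,Y): computing H(Y) from the column sums and H(X,Y) from the 12 cells in the same way gives H(Y) = 1.33778 bits and H(X,Y) = 2.48470 bits, so
I(X;Y) = 1.85035 + 1.33778 - 2.48470 = 0.7034 bits ✓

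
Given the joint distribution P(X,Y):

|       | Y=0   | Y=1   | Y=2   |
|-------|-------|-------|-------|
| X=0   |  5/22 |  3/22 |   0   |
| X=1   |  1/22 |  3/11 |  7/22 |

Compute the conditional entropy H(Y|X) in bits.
1.1717 bits

H(Y|X) = H(X,Y) - H(X)

H(X,Y) = -Σ_{x,y} P(x,y) log₂ P(x,y). Per-cell terms -P(x,y)·log₂P(x,y):
  X=0: 0.4858, 0.3920, 0.0000
  X=1: 0.2027, 0.5112, 0.5257
  (cells with P = 0 contribute 0)
Sum of the 6 terms: H(X,Y) = 2.1174 bits

Marginal of X (row sums):
  P(X=0) = 5/22 + 3/22 + 0 = 4/11
  P(X=1) = 1/22 + 3/11 + 7/22 = 7/11
H(X) = -[(4/11)·log₂(4/11) + (7/11)·log₂(7/11)]
  = 0.5307 + 0.4150 = 0.9457 bits

H(Y|X) = H(X,Y) - H(X) = 2.1174 - 0.9457 = 1.1717 bits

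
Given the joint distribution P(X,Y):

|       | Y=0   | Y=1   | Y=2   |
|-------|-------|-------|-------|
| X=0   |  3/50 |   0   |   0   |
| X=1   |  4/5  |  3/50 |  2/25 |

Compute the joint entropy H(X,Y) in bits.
1.0361 bits

H(X,Y) = -Σ_{x,y} P(x,y) log₂ P(x,y). Per-cell terms -P(x,y)·log₂P(x,y):
  X=0: 0.24353, 0.00000, 0.00000
  X=1: 0.25754, 0.24353, 0.29151
  (cells with P = 0 contribute 0)
Sum of the 6 terms: H(X,Y) = 1.0361 bits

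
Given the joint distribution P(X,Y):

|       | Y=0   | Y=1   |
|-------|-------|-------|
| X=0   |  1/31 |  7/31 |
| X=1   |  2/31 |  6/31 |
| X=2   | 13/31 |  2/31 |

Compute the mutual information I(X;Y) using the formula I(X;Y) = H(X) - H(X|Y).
0.3755 bits

I(X;Y) = H(X) - H(X|Y)

Marginal of X (row sums):
  P(X=0) = 1/31 + 7/31 = 8/31
  P(X=1) = 2/31 + 6/31 = 8/31
  P(X=2) = 13/31 + 2/31 = 15/31
H(X) = -[(8/31)·log₂(8/31) + (8/31)·log₂(8/31) + (15/31)·log₂(15/31)]
  = 0.5043 + 0.5043 + 0.5068 = 1.5154 bits

Marginal of Y (column sums):
  P(Y=0) = 1/31 + 2/31 + 13/31 = 16/31
  P(Y=1) = 7/31 + 6/31 + 2/31 = 15/31
H(X|Y) = Σ_y P(y)·H(X|Y=y):
  Y=0: P(Y=0) = 16/31, P(X|Y=0) = (1/16, 1/8, 13/16) → H(X|Y=0) = 0.8684
  Y=1: P(Y=1) = 15/31, P(X|Y=1) = (7/15, 2/5, 2/15) → H(X|Y=1) = 1.4295
H(X|Y) = (16/31)·0.8684 + (15/31)·1.4295 = 1.1399 bits

I(X;Y) = H(X) - H(X|Y) = 1.5154 - 1.1399 = 0.3755 bits

Cross-check via I(X;Y) = H(X) + H(Y) - H(X,Y): computing H(Y) from the column sums and H(X,Y) from the 6 cells in the same way gives H(Y) = 0.9992 bits and H(X,Y) = 2.1391 bits, so
I(X;Y) = 1.5154 + 0.9992 - 2.1391 = 0.3755 bits ✓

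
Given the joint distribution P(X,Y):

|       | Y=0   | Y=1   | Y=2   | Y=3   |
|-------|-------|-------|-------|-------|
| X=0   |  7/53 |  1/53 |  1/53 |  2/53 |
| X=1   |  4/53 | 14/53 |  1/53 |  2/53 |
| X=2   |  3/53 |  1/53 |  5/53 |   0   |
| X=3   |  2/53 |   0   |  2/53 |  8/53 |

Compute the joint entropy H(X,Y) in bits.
3.2879 bits

H(X,Y) = -Σ_{x,y} P(x,y) log₂ P(x,y). Per-cell terms -P(x,y)·log₂P(x,y):
  X=0: 0.38574, 0.10807, 0.10807, 0.17841
  X=1: 0.28135, 0.50732, 0.10807, 0.17841
  X=2: 0.23451, 0.10807, 0.32132, 0.00000
  X=3: 0.17841, 0.00000, 0.17841, 0.41176
  (cells with P = 0 contribute 0)
Sum of the 16 terms: H(X,Y) = 3.2879 bits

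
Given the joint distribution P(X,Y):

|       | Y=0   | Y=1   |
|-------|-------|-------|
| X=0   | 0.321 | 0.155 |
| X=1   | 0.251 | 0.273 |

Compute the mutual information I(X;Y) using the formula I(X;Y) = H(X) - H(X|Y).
0.0283 bits

I(X;Y) = H(X) - H(X|Y)

Marginal of X (row sums):
  P(X=0) = 0.321 + 0.155 = 0.476
  P(X=1) = 0.251 + 0.273 = 0.524
H(X) = -[0.476·log₂(0.476) + 0.524·log₂(0.524)]
  = 0.50978 + 0.48856 = 0.9983 bits

Marginal of Y (column sums):
  P(Y=0) = 0.321 + 0.251 = 0.572
  P(Y=1) = 0.155 + 0.273 = 0.428
H(X|Y) = Σ_y P(y)·H(X|Y=y):
  Y=0: P(Y=0) = 0.572, P(X|Y=0) = (321/572, 251/572) → H(X|Y=0) = 0.98917
  Y=1: P(Y=1) = 0.428, P(X|Y=1) = (155/428, 273/428) → H(X|Y=1) = 0.94445
H(X|Y) = 0.572·0.98917 + 0.428·0.94445 = 0.9700 bits

I(X;Y) = H(X) - H(X|Y) = 0.9983 - 0.9700 = 0.0283 bits

Cross-check via I(X;Y) = H(X) + H(Y) - H(X,Y): computing H(Y) from the column sums and H(X,Y) from the 4 cells in the same way gives H(Y) = 0.9850 bits and H(X,Y) = 1.9550 bits, so
I(X;Y) = 0.9983 + 0.9850 - 1.9550 = 0.0283 bits ✓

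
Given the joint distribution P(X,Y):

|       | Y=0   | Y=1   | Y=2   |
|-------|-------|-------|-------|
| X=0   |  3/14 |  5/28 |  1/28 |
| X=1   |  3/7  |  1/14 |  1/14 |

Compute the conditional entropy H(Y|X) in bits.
1.1743 bits

H(Y|X) = H(X,Y) - H(X)

H(X,Y) = -Σ_{x,y} P(x,y) log₂ P(x,y). Per-cell terms -P(x,y)·log₂P(x,y):
  X=0: 0.47623, 0.44383, 0.17169
  X=1: 0.52388, 0.27195, 0.27195
Sum of the 6 terms: H(X,Y) = 2.1595 bits

Marginal of X (row sums):
  P(X=0) = 3/14 + 5/28 + 1/28 = 3/7
  P(X=1) = 3/7 + 1/14 + 1/14 = 4/7
H(X) = -[(3/7)·log₂(3/7) + (4/7)·log₂(4/7)]
  = 0.52388 + 0.46135 = 0.9852 bits

H(Y|X) = H(X,Y) - H(X) = 2.1595 - 0.9852 = 1.1743 bits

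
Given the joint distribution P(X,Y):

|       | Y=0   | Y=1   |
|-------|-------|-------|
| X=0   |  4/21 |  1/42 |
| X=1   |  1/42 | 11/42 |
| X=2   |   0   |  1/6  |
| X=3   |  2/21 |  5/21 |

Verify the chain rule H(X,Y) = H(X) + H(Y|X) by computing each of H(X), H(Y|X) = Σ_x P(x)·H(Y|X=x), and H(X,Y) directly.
H(X) = 1.9518 bits, H(Y|X) = 0.5138 bits, H(X,Y) = 2.4655 bits

Marginal of X (row sums):
  P(X=0) = 4/21 + 1/42 = 3/14
  P(X=1) = 1/42 + 11/42 = 2/7
  P(X=2) = 0 + 1/6 = 1/6
  P(X=3) = 2/21 + 5/21 = 1/3
H(X) = -[(3/14)·log₂(3/14) + (2/7)·log₂(2/7) + (1/6)·log₂(1/6) + (1/3)·log₂(1/3)]
  = 0.476227 + 0.516387 + 0.430827 + 0.528321 = 1.9518 bits

H(Y|X) = Σ_x P(x)·H(Y|X=x):
  X=0: P(X=0) = 3/14, P(Y|X=0) = (8/9, 1/9) → H(Y|X=0) = 0.503258
  X=1: P(X=1) = 2/7, P(Y|X=1) = (1/12, 11/12) → H(Y|X=1) = 0.413817
  X=2: P(X=2) = 1/6, P(Y|X=2) = (0, 1) → H(Y|X=2) = 0.000000
  X=3: P(X=3) = 1/3, P(Y|X=3) = (2/7, 5/7) → H(Y|X=3) = 0.863121
H(Y|X) = (3/14)·0.503258 + (2/7)·0.413817 + (1/6)·0.000000 + (1/3)·0.863121 = 0.5138 bits

H(X,Y) = -Σ_{x,y} P(x,y) log₂ P(x,y). Per-cell terms -P(x,y)·log₂P(x,y):
  X=0: 0.455680, 0.128389
  X=1: 0.128389, 0.506232
  X=2: 0.000000, 0.430827
  X=3: 0.323078, 0.492950
  (cells with P = 0 contribute 0)
Sum of the 8 terms: H(X,Y) = 2.4655 bits

Chain rule check:
  H(X) + H(Y|X) = 1.9518 + 0.5138 = 2.4656 bits
  H(X,Y) = 2.4655 bits
✓ Chain rule verified (Δ = 0.0001 is 4-dp rounding noise: each of the three values was rounded independently).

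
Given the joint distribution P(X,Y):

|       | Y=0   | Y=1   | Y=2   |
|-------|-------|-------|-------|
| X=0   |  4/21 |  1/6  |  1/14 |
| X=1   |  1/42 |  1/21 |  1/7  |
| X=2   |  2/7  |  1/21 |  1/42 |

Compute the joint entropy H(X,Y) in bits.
2.7510 bits

H(X,Y) = -Σ_{x,y} P(x,y) log₂ P(x,y). Per-cell terms -P(x,y)·log₂P(x,y):
  X=0: 0.45568, 0.43083, 0.27195
  X=1: 0.12839, 0.20916, 0.40105
  X=2: 0.51639, 0.20916, 0.12839
Sum of the 9 terms: H(X,Y) = 2.7510 bits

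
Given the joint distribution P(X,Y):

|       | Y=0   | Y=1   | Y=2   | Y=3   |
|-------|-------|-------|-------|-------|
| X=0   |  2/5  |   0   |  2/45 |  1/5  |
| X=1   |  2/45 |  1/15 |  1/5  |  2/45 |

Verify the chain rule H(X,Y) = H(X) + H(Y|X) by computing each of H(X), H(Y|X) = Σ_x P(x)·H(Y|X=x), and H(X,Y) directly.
H(X) = 0.9389 bits, H(Y|X) = 1.3780 bits, H(X,Y) = 2.3169 bits

Marginal of X (row sums):
  P(X=0) = 2/5 + 0 + 2/45 + 1/5 = 29/45
  P(X=1) = 2/45 + 1/15 + 1/5 + 2/45 = 16/45
H(X) = -[(29/45)·log₂(29/45) + (16/45)·log₂(16/45)]
  = 0.4085 + 0.5304 = 0.9389 bits

H(Y|X) = Σ_x P(x)·H(Y|X=x):
  X=0: P(X=0) = 29/45, P(Y|X=0) = (18/29, 0, 2/29, 9/29) → H(Y|X=0) = 1.2170
  X=1: P(X=1) = 16/45, P(Y|X=1) = (1/8, 3/16, 9/16, 1/8) → H(Y|X=1) = 1.6697
H(Y|X) = (29/45)·1.2170 + (16/45)·1.6697 = 1.3780 bits

H(X,Y) = -Σ_{x,y} P(x,y) log₂ P(x,y). Per-cell terms -P(x,y)·log₂P(x,y):
  X=0: 0.5288, 0.0000, 0.1996, 0.4644
  X=1: 0.1996, 0.2605, 0.4644, 0.1996
  (cells with P = 0 contribute 0)
Sum of the 8 terms: H(X,Y) = 2.3169 bits

Chain rule check:
  H(X) + H(Y|X) = 0.9389 + 1.3780 = 2.3169 bits
  H(X,Y) = 2.3169 bits
✓ Chain rule verified.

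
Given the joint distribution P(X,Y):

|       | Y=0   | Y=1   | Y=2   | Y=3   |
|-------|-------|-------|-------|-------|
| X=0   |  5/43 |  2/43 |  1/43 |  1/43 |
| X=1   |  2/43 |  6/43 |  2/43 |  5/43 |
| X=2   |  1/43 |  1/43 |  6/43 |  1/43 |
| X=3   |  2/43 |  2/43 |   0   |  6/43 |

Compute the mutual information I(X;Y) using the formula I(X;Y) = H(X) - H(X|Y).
0.3788 bits

I(X;Y) = H(X) - H(X|Y)

Marginal of X (row sums):
  P(X=0) = 5/43 + 2/43 + 1/43 + 1/43 = 9/43
  P(X=1) = 2/43 + 6/43 + 2/43 + 5/43 = 15/43
  P(X=2) = 1/43 + 1/43 + 6/43 + 1/43 = 9/43
  P(X=3) = 2/43 + 2/43 + 0 + 6/43 = 10/43
H(X) = -[(9/43)·log₂(9/43) + (15/43)·log₂(15/43) + (9/43)·log₂(9/43) + (10/43)·log₂(10/43)]
  = 0.47226 + 0.53001 + 0.47226 + 0.48938 = 1.9639 bits

Marginal of Y (column sums):
  P(Y=0) = 5/43 + 2/43 + 1/43 + 2/43 = 10/43
  P(Y=1) = 2/43 + 6/43 + 1/43 + 2/43 = 11/43
  P(Y=2) = 1/43 + 2/43 + 6/43 + 0 = 9/43
  P(Y=3) = 1/43 + 5/43 + 1/43 + 6/43 = 13/43
H(X|Y) = Σ_y P(y)·H(X|Y=y):
  Y=0: P(Y=0) = 10/43, P(X|Y=0) = (1/2, 1/5, 1/10, 1/5) → H(X|Y=0) = 1.76096
  Y=1: P(Y=1) = 11/43, P(X|Y=1) = (2/11, 6/11, 1/11, 2/11) → H(X|Y=1) = 1.68582
  Y=2: P(Y=2) = 9/43, P(X|Y=2) = (1/9, 2/9, 2/3, 0) → H(X|Y=2) = 1.22439
  Y=3: P(Y=3) = 13/43, P(X|Y=3) = (1/13, 5/13, 1/13, 6/13) → H(X|Y=3) = 1.61433
H(X|Y) = (10/43)·1.76096 + (11/43)·1.68582 + (9/43)·1.22439 + (13/43)·1.61433 = 1.5851 bits

I(X;Y) = H(X) - H(X|Y) = 1.9639 - 1.5851 = 0.3788 bits

Cross-check via I(X;Y) = H(X) + H(Y) - H(X,Y): computing H(Y) from the column sums and H(X,Y) from the 16 cells in the same way gives H(Y) = 1.9865 bits and H(X,Y) = 3.5716 bits, so
I(X;Y) = 1.9639 + 1.9865 - 3.5716 = 0.3788 bits ✓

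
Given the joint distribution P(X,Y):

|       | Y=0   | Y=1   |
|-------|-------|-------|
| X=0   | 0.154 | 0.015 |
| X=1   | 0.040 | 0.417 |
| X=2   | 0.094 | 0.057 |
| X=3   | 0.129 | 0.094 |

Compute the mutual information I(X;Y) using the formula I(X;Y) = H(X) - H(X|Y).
0.3479 bits

I(X;Y) = H(X) - H(X|Y)

Marginal of X (row sums):
  P(X=0) = 0.154 + 0.015 = 0.169
  P(X=1) = 0.040 + 0.417 = 0.457
  P(X=2) = 0.094 + 0.057 = 0.151
  P(X=3) = 0.129 + 0.094 = 0.223
H(X) = -[0.169·log₂(0.169) + 0.457·log₂(0.457) + 0.151·log₂(0.151) + 0.223·log₂(0.223)]
  = 0.4335 + 0.5163 + 0.4118 + 0.4828 = 1.8444 bits

Marginal of Y (column sums):
  P(Y=0) = 0.154 + 0.040 + 0.094 + 0.129 = 0.417
  P(Y=1) = 0.015 + 0.417 + 0.057 + 0.094 = 0.583
H(X|Y) = Σ_y P(y)·H(X|Y=y):
  Y=0: P(Y=0) = 0.417, P(X|Y=0) = (154/417, 40/417, 94/417, 43/139) → H(X|Y=0) = 1.8633
  Y=1: P(Y=1) = 0.583, P(X|Y=1) = (15/583, 417/583, 57/583, 94/583) → H(X|Y=1) = 1.2341
H(X|Y) = 0.417·1.8633 + 0.583·1.2341 = 1.4965 bits

I(X;Y) = H(X) - H(X|Y) = 1.8444 - 1.4965 = 0.3479 bits

Cross-check via I(X;Y) = H(X) + H(Y) - H(X,Y): computing H(Y) from the column sums and H(X,Y) from the 8 cells in the same way gives H(Y) = 0.9800 bits and H(X,Y) = 2.4765 bits, so
I(X;Y) = 1.8444 + 0.9800 - 2.4765 = 0.3479 bits ✓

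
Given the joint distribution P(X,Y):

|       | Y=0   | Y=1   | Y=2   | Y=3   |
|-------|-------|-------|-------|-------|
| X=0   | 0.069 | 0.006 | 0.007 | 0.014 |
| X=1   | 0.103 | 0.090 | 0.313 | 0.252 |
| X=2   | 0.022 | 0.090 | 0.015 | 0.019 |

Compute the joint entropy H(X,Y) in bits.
2.7561 bits

H(X,Y) = -Σ_{x,y} P(x,y) log₂ P(x,y). Per-cell terms -P(x,y)·log₂P(x,y):
  X=0: 0.26615, 0.04428, 0.05011, 0.08622
  X=1: 0.33777, 0.31265, 0.52451, 0.50110
  X=2: 0.12114, 0.31265, 0.09088, 0.10864
Sum of the 12 terms: H(X,Y) = 2.7561 bits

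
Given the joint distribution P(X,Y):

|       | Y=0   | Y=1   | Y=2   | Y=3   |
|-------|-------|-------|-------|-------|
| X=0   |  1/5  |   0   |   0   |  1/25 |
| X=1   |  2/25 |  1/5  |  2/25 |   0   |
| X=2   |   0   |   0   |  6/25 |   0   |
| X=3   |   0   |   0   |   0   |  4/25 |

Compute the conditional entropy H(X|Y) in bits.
0.6457 bits

H(X|Y) = H(X,Y) - H(Y)

H(X,Y) = -Σ_{x,y} P(x,y) log₂ P(x,y). Per-cell terms -P(x,y)·log₂P(x,y):
  X=0: 0.4644, 0.0000, 0.0000, 0.1858
  X=1: 0.2915, 0.4644, 0.2915, 0.0000
  X=2: 0.0000, 0.0000, 0.4941, 0.0000
  X=3: 0.0000, 0.0000, 0.0000, 0.4230
  (cells with P = 0 contribute 0)
Sum of the 16 terms: H(X,Y) = 2.6147 bits

Marginal of Y (column sums):
  P(Y=0) = 1/5 + 2/25 + 0 + 0 = 7/25
  P(Y=1) = 0 + 1/5 + 0 + 0 = 1/5
  P(Y=2) = 0 + 2/25 + 6/25 + 0 = 8/25
  P(Y=3) = 1/25 + 0 + 0 + 4/25 = 1/5
H(Y) = -[(7/25)·log₂(7/25) + (1/5)·log₂(1/5) + (8/25)·log₂(8/25) + (1/5)·log₂(1/5)]
  = 0.5142 + 0.4644 + 0.5260 + 0.4644 = 1.9690 bits

H(X|Y) = H(X,Y) - H(Y) = 2.6147 - 1.9690 = 0.6457 bits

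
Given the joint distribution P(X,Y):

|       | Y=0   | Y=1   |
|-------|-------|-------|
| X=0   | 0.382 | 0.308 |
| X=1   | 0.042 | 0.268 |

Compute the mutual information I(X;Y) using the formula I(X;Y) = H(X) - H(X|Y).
0.1216 bits

I(X;Y) = H(X) - H(X|Y)

Marginal of X (row sums):
  P(X=0) = 0.382 + 0.308 = 0.690
  P(X=1) = 0.042 + 0.268 = 0.310
H(X) = -[0.690·log₂(0.690) + 0.310·log₂(0.310)]
  = 0.36938 + 0.52379 = 0.89317 bits

Marginal of Y (column sums):
  P(Y=0) = 0.382 + 0.042 = 0.424
  P(Y=1) = 0.308 + 0.268 = 0.576
H(X|Y) = Σ_y P(y)·H(X|Y=y):
  Y=0: P(Y=0) = 0.424, P(X|Y=0) = (191/212, 21/212) → H(X|Y=0) = 0.46600
  Y=1: P(Y=1) = 0.576, P(X|Y=1) = (77/144, 67/144) → H(X|Y=1) = 0.99652
H(X|Y) = 0.424·0.46600 + 0.576·0.99652 = 0.77158 bits

I(X;Y) = H(X) - H(X|Y) = 0.89317 - 0.77158 = 0.1216 bits

Cross-check via I(X;Y) = H(X) + H(Y) - H(X,Y): computing H(Y) from the column sums and H(X,Y) from the 4 cells in the same way gives H(Y) = 0.98327 bits and H(X,Y) = 1.75485 bits, so
I(X;Y) = 0.89317 + 0.98327 - 1.75485 = 0.1216 bits ✓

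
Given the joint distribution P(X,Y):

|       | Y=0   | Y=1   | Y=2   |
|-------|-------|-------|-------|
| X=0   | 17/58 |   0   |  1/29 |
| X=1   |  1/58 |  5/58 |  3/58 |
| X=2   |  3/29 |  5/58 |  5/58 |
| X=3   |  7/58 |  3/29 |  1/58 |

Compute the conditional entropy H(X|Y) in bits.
1.6188 bits

H(X|Y) = H(X,Y) - H(Y)

H(X,Y) = -Σ_{x,y} P(x,y) log₂ P(x,y). Per-cell terms -P(x,y)·log₂P(x,y):
  X=0: 0.51894, 0.00000, 0.16752
  X=1: 0.10100, 0.30483, 0.22102
  X=2: 0.33859, 0.30483, 0.30483
  X=3: 0.36818, 0.33859, 0.10100
  (cells with P = 0 contribute 0)
Sum of the 12 terms: H(X,Y) = 3.0693 bits

Marginal of Y (column sums):
  P(Y=0) = 17/58 + 1/58 + 3/29 + 7/58 = 31/58
  P(Y=1) = 0 + 5/58 + 5/58 + 3/29 = 8/29
  P(Y=2) = 1/29 + 3/58 + 5/58 + 1/58 = 11/58
H(Y) = -[(31/58)·log₂(31/58) + (8/29)·log₂(8/29) + (11/58)·log₂(11/58)]
  = 0.48306 + 0.51255 + 0.45490 = 1.4505 bits

H(X|Y) = H(X,Y) - H(Y) = 3.0693 - 1.4505 = 1.6188 bits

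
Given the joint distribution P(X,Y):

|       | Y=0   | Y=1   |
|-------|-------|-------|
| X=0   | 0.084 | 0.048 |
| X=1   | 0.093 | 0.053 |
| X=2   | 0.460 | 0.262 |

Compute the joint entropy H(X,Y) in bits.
2.0753 bits

H(X,Y) = -Σ_{x,y} P(x,y) log₂ P(x,y). Per-cell terms -P(x,y)·log₂P(x,y):
  X=0: 0.300171, 0.210279
  X=1: 0.318676, 0.224607
  X=2: 0.515335, 0.506279
Sum of the 6 terms: H(X,Y) = 2.0753 bits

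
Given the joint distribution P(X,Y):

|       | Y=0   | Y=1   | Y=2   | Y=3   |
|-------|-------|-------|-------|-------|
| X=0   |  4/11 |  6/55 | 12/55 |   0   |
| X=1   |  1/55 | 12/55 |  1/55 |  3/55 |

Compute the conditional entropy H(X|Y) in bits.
0.4985 bits

H(X|Y) = H(X,Y) - H(Y)

H(X,Y) = -Σ_{x,y} P(x,y) log₂ P(x,y). Per-cell terms -P(x,y)·log₂P(x,y):
  X=0: 0.530702, 0.348698, 0.479214, 0.000000
  X=1: 0.105116, 0.479214, 0.105116, 0.228894
  (cells with P = 0 contribute 0)
Sum of the 8 terms: H(X,Y) = 2.27695 bits

Marginal of Y (column sums):
  P(Y=0) = 4/11 + 1/55 = 21/55
  P(Y=1) = 6/55 + 12/55 = 18/55
  P(Y=2) = 12/55 + 1/55 = 13/55
  P(Y=3) = 0 + 3/55 = 3/55
H(Y) = -[(21/55)·log₂(21/55) + (18/55)·log₂(18/55) + (13/55)·log₂(13/55) + (3/55)·log₂(3/55)]
  = 0.530362 + 0.527379 + 0.491854 + 0.228894 = 1.77849 bits

H(X|Y) = H(X,Y) - H(Y) = 2.27695 - 1.77849 = 0.4985 bits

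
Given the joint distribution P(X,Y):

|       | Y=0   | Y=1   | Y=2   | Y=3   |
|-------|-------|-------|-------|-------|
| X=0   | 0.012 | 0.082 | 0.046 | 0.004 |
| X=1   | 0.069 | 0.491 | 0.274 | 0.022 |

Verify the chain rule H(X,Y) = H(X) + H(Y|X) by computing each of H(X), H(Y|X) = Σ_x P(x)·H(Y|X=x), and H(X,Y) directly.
H(X) = 0.5946 bits, H(Y|X) = 1.4170 bits, H(X,Y) = 2.0116 bits

Marginal of X (row sums):
  P(X=0) = 0.012 + 0.082 + 0.046 + 0.004 = 0.144
  P(X=1) = 0.069 + 0.491 + 0.274 + 0.022 = 0.856
H(X) = -[0.144·log₂(0.144) + 0.856·log₂(0.856)]
  = 0.40260 + 0.19202 = 0.5946 bits

H(Y|X) = Σ_x P(x)·H(Y|X=x):
  X=0: P(X=0) = 0.144, P(Y|X=0) = (1/12, 41/72, 23/72, 1/36) → H(Y|X=0) = 1.43088
  X=1: P(X=1) = 0.856, P(Y|X=1) = (69/856, 491/856, 137/428, 11/428) → H(Y|X=1) = 1.41461
H(Y|X) = 0.144·1.43088 + 0.856·1.41461 = 1.4170 bits

H(X,Y) = -Σ_{x,y} P(x,y) log₂ P(x,y). Per-cell terms -P(x,y)·log₂P(x,y):
  X=0: 0.07657, 0.29588, 0.20434, 0.03186
  X=1: 0.26615, 0.50387, 0.51176, 0.12114
Sum of the 8 terms: H(X,Y) = 2.0116 bits

Chain rule check:
  H(X) + H(Y|X) = 0.5946 + 1.4170 = 2.0116 bits
  H(X,Y) = 2.0116 bits
✓ Chain rule verified.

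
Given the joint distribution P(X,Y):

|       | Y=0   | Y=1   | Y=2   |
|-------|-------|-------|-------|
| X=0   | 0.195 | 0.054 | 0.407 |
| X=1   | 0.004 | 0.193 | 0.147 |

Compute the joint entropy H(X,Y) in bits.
2.1117 bits

H(X,Y) = -Σ_{x,y} P(x,y) log₂ P(x,y). Per-cell terms -P(x,y)·log₂P(x,y):
  X=0: 0.4599, 0.2274, 0.5278
  X=1: 0.0319, 0.4581, 0.4066
Sum of the 6 terms: H(X,Y) = 2.1117 bits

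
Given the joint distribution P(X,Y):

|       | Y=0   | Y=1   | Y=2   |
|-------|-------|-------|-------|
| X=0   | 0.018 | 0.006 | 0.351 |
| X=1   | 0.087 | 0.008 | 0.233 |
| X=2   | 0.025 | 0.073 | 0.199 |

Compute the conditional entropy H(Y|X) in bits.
0.8245 bits

H(Y|X) = H(X,Y) - H(X)

H(X,Y) = -Σ_{x,y} P(x,y) log₂ P(x,y). Per-cell terms -P(x,y)·log₂P(x,y):
  X=0: 0.104325, 0.044285, 0.530170
  X=1: 0.306487, 0.055726, 0.489672
  X=2: 0.133048, 0.275645, 0.463503
Sum of the 9 terms: H(X,Y) = 2.40286 bits

Marginal of X (row sums):
  P(X=0) = 0.018 + 0.006 + 0.351 = 0.375
  P(X=1) = 0.087 + 0.008 + 0.233 = 0.328
  P(X=2) = 0.025 + 0.073 + 0.199 = 0.297
H(X) = -[0.375·log₂(0.375) + 0.328·log₂(0.328) + 0.297·log₂(0.297)]
  = 0.530639 + 0.527500 + 0.520185 = 1.57832 bits

H(Y|X) = H(X,Y) - H(X) = 2.40286 - 1.57832 = 0.8245 bits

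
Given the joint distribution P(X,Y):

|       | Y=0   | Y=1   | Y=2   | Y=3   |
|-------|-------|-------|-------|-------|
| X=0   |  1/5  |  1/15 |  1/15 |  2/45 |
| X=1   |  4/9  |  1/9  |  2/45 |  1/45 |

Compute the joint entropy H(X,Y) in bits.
2.3788 bits

H(X,Y) = -Σ_{x,y} P(x,y) log₂ P(x,y). Per-cell terms -P(x,y)·log₂P(x,y):
  X=0: 0.4644, 0.2605, 0.2605, 0.1996
  X=1: 0.5200, 0.3522, 0.1996, 0.1220
Sum of the 8 terms: H(X,Y) = 2.3788 bits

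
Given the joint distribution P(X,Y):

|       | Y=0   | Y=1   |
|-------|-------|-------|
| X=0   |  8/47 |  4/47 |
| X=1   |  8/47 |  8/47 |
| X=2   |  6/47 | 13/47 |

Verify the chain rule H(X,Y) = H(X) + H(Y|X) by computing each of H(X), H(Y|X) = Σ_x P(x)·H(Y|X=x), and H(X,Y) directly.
H(X) = 1.5603 bits, H(Y|X) = 0.9386 bits, H(X,Y) = 2.4989 bits

Marginal of X (row sums):
  P(X=0) = 8/47 + 4/47 = 12/47
  P(X=1) = 8/47 + 8/47 = 16/47
  P(X=2) = 6/47 + 13/47 = 19/47
H(X) = -[(12/47)·log₂(12/47) + (16/47)·log₂(16/47) + (19/47)·log₂(19/47)]
  = 0.50288 + 0.52922 + 0.52822 = 1.5603 bits

H(Y|X) = Σ_x P(x)·H(Y|X=x):
  X=0: P(X=0) = 12/47, P(Y|X=0) = (2/3, 1/3) → H(Y|X=0) = 0.91830
  X=1: P(X=1) = 16/47, P(Y|X=1) = (1/2, 1/2) → H(Y|X=1) = 1.00000
  X=2: P(X=2) = 19/47, P(Y|X=2) = (6/19, 13/19) → H(Y|X=2) = 0.89974
H(Y|X) = (12/47)·0.91830 + (16/47)·1.00000 + (19/47)·0.89974 = 0.9386 bits

H(X,Y) = -Σ_{x,y} P(x,y) log₂ P(x,y). Per-cell terms -P(x,y)·log₂P(x,y):
  X=0: 0.43482, 0.30252
  X=1: 0.43482, 0.43482
  X=2: 0.37910, 0.51285
Sum of the 6 terms: H(X,Y) = 2.4989 bits

Chain rule check:
  H(X) + H(Y|X) = 1.5603 + 0.9386 = 2.4989 bits
  H(X,Y) = 2.4989 bits
✓ Chain rule verified.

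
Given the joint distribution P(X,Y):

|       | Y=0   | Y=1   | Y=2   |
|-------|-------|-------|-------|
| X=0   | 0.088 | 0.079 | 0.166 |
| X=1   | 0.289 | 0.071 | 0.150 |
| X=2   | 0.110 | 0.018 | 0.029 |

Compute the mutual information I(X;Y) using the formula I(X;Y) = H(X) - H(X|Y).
0.0809 bits

I(X;Y) = H(X) - H(X|Y)

Marginal of X (row sums):
  P(X=0) = 0.088 + 0.079 + 0.166 = 0.333
  P(X=1) = 0.289 + 0.071 + 0.150 = 0.510
  P(X=2) = 0.110 + 0.018 + 0.029 = 0.157
H(X) = -[0.333·log₂(0.333) + 0.510·log₂(0.510) + 0.157·log₂(0.157)]
  = 0.5283 + 0.4954 + 0.4194 = 1.4431 bits

Marginal of Y (column sums):
  P(Y=0) = 0.088 + 0.289 + 0.110 = 0.487
  P(Y=1) = 0.079 + 0.071 + 0.018 = 0.168
  P(Y=2) = 0.166 + 0.150 + 0.029 = 0.345
H(X|Y) = Σ_y P(y)·H(X|Y=y):
  Y=0: P(Y=0) = 0.487, P(X|Y=0) = (88/487, 289/487, 110/487) → H(X|Y=0) = 1.3776
  Y=1: P(Y=1) = 0.168, P(X|Y=1) = (79/168, 71/168, 3/28) → H(X|Y=1) = 1.3823
  Y=2: P(Y=2) = 0.345, P(X|Y=2) = (166/345, 10/23, 29/345) → H(X|Y=2) = 1.3306
H(X|Y) = 0.487·1.3776 + 0.168·1.3823 + 0.345·1.3306 = 1.3622 bits

I(X;Y) = H(X) - H(X|Y) = 1.4431 - 1.3622 = 0.0809 bits

Cross-check via I(X;Y) = H(X) + H(Y) - H(X,Y): computing H(Y) from the column sums and H(X,Y) from the 9 cells in the same way gives H(Y) = 1.4675 bits and H(X,Y) = 2.8297 bits, so
I(X;Y) = 1.4431 + 1.4675 - 2.8297 = 0.0809 bits ✓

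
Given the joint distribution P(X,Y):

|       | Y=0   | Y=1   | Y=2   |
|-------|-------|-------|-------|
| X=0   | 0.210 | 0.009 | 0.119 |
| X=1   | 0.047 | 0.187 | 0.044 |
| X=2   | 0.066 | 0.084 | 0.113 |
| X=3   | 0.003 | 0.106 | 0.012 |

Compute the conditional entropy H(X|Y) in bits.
1.5423 bits

H(X|Y) = H(X,Y) - H(Y)

H(X,Y) = -Σ_{x,y} P(x,y) log₂ P(x,y). Per-cell terms -P(x,y)·log₂P(x,y):
  X=0: 0.472823, 0.061163, 0.365445
  X=1: 0.207326, 0.452332, 0.198280
  X=2: 0.258812, 0.300171, 0.355453
  X=3: 0.025142, 0.343214, 0.076570
Sum of the 12 terms: H(X,Y) = 3.11673 bits

Marginal of Y (column sums):
  P(Y=0) = 0.210 + 0.047 + 0.066 + 0.003 = 0.326
  P(Y=1) = 0.009 + 0.187 + 0.084 + 0.106 = 0.386
  P(Y=2) = 0.119 + 0.044 + 0.113 + 0.012 = 0.288
H(Y) = -[0.326·log₂(0.326) + 0.386·log₂(0.386) + 0.288·log₂(0.288)]
  = 0.527160 + 0.530104 + 0.517207 = 1.57447 bits

H(X|Y) = H(X,Y) - H(Y) = 3.11673 - 1.57447 = 1.5423 bits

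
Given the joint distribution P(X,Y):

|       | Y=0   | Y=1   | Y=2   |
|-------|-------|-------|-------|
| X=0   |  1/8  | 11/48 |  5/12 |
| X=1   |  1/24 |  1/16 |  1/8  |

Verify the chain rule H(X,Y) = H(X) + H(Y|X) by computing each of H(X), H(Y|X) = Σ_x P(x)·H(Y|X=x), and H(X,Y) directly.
H(X) = 0.7766 bits, H(Y|X) = 1.4278 bits, H(X,Y) = 2.2044 bits

Marginal of X (row sums):
  P(X=0) = 1/8 + 11/48 + 5/12 = 37/48
  P(X=1) = 1/24 + 1/16 + 1/8 = 11/48
H(X) = -[(37/48)·log₂(37/48) + (11/48)·log₂(11/48)]
  = 0.2895 + 0.4871 = 0.7766 bits

H(Y|X) = Σ_x P(x)·H(Y|X=x):
  X=0: P(X=0) = 37/48, P(Y|X=0) = (6/37, 11/37, 20/37) → H(Y|X=0) = 1.4256
  X=1: P(X=1) = 11/48, P(Y|X=1) = (2/11, 3/11, 6/11) → H(Y|X=1) = 1.4354
H(Y|X) = (37/48)·1.4256 + (11/48)·1.4354 = 1.4278 bits

H(X,Y) = -Σ_{x,y} P(x,y) log₂ P(x,y). Per-cell terms -P(x,y)·log₂P(x,y):
  X=0: 0.3750, 0.4871, 0.5263
  X=1: 0.1910, 0.2500, 0.3750
Sum of the 6 terms: H(X,Y) = 2.2044 bits

Chain rule check:
  H(X) + H(Y|X) = 0.7766 + 1.4278 = 2.2044 bits
  H(X,Y) = 2.2044 bits
✓ Chain rule verified.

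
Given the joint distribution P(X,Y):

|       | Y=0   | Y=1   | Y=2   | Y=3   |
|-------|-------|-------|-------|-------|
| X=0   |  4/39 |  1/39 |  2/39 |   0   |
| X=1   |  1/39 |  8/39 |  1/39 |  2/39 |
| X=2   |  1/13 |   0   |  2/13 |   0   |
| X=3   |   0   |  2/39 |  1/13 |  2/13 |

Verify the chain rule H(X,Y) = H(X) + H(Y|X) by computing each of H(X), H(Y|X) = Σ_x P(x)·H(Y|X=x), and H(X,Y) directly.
H(X) = 1.9712 bits, H(Y|X) = 1.3006 bits, H(X,Y) = 3.2718 bits

Marginal of X (row sums):
  P(X=0) = 4/39 + 1/39 + 2/39 + 0 = 7/39
  P(X=1) = 1/39 + 8/39 + 1/39 + 2/39 = 4/13
  P(X=2) = 1/13 + 0 + 2/13 + 0 = 3/13
  P(X=3) = 0 + 2/39 + 1/13 + 2/13 = 11/39
H(X) = -[(7/39)·log₂(7/39) + (4/13)·log₂(4/13) + (3/13)·log₂(3/13) + (11/39)·log₂(11/39)]
  = 0.44478 + 0.52321 + 0.48819 + 0.51502 = 1.9712 bits

H(Y|X) = Σ_x P(x)·H(Y|X=x):
  X=0: P(X=0) = 7/39, P(Y|X=0) = (4/7, 1/7, 2/7, 0) → H(Y|X=0) = 1.37878
  X=1: P(X=1) = 4/13, P(Y|X=1) = (1/12, 2/3, 1/12, 1/6) → H(Y|X=1) = 1.41830
  X=2: P(X=2) = 3/13, P(Y|X=2) = (1/3, 0, 2/3, 0) → H(Y|X=2) = 0.91830
  X=3: P(X=3) = 11/39, P(Y|X=3) = (0, 2/11, 3/11, 6/11) → H(Y|X=3) = 1.43537
H(Y|X) = (7/39)·1.37878 + (4/13)·1.41830 + (3/13)·0.91830 + (11/39)·1.43537 = 1.3006 bits

H(X,Y) = -Σ_{x,y} P(x,y) log₂ P(x,y). Per-cell terms -P(x,y)·log₂P(x,y):
  X=0: 0.33696, 0.13552, 0.21976, 0.00000
  X=1: 0.13552, 0.46880, 0.13552, 0.21976
  X=2: 0.28465, 0.00000, 0.41545, 0.00000
  X=3: 0.00000, 0.21976, 0.28465, 0.41545
  (cells with P = 0 contribute 0)
Sum of the 16 terms: H(X,Y) = 3.2718 bits

Chain rule check:
  H(X) + H(Y|X) = 1.9712 + 1.3006 = 3.2718 bits
  H(X,Y) = 3.2718 bits
✓ Chain rule verified.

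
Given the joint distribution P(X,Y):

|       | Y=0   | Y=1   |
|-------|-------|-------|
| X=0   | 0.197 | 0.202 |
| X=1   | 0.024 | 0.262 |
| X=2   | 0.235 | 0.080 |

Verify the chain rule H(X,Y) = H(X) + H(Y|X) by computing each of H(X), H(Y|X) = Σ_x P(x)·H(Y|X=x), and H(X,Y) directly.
H(X) = 1.5704 bits, H(Y|X) = 0.7754 bits, H(X,Y) = 2.3457 bits

Marginal of X (row sums):
  P(X=0) = 0.197 + 0.202 = 0.399
  P(X=1) = 0.024 + 0.262 = 0.286
  P(X=2) = 0.235 + 0.080 = 0.315
H(X) = -[0.399·log₂(0.399) + 0.286·log₂(0.286) + 0.315·log₂(0.315)]
  = 0.5289 + 0.5165 + 0.5250 = 1.5704 bits

H(Y|X) = Σ_x P(x)·H(Y|X=x):
  X=0: P(X=0) = 0.399, P(Y|X=0) = (197/399, 202/399) → H(Y|X=0) = 0.9999
  X=1: P(X=1) = 0.286, P(Y|X=1) = (12/143, 131/143) → H(Y|X=1) = 0.4158
  X=2: P(X=2) = 0.315, P(Y|X=2) = (47/63, 16/63) → H(Y|X=2) = 0.8175
H(Y|X) = 0.399·0.9999 + 0.286·0.4158 + 0.315·0.8175 = 0.7754 bits

H(X,Y) = -Σ_{x,y} P(x,y) log₂ P(x,y). Per-cell terms -P(x,y)·log₂P(x,y):
  X=0: 0.4617, 0.4661
  X=1: 0.1291, 0.5063
  X=2: 0.4910, 0.2915
Sum of the 6 terms: H(X,Y) = 2.3457 bits

Chain rule check:
  H(X) + H(Y|X) = 1.5704 + 0.7754 = 2.3458 bits
  H(X,Y) = 2.3457 bits
✓ Chain rule verified (Δ = 0.0001 is 4-dp rounding noise: each of the three values was rounded independently).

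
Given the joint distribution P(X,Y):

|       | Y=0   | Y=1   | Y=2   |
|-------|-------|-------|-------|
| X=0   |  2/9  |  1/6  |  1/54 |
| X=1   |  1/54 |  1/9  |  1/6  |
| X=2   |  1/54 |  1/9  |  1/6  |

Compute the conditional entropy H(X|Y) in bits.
1.2338 bits

H(X|Y) = H(X,Y) - H(Y)

H(X,Y) = -Σ_{x,y} P(x,y) log₂ P(x,y). Per-cell terms -P(x,y)·log₂P(x,y):
  X=0: 0.4822, 0.4308, 0.1066
  X=1: 0.1066, 0.3522, 0.4308
  X=2: 0.1066, 0.3522, 0.4308
Sum of the 9 terms: H(X,Y) = 2.7988 bits

Marginal of Y (column sums):
  P(Y=0) = 2/9 + 1/54 + 1/54 = 7/27
  P(Y=1) = 1/6 + 1/9 + 1/9 = 7/18
  P(Y=2) = 1/54 + 1/6 + 1/6 = 19/54
H(Y) = -[(7/27)·log₂(7/27) + (7/18)·log₂(7/18) + (19/54)·log₂(19/54)]
  = 0.5049 + 0.5299 + 0.5302 = 1.5650 bits

H(X|Y) = H(X,Y) - H(Y) = 2.7988 - 1.5650 = 1.2338 bits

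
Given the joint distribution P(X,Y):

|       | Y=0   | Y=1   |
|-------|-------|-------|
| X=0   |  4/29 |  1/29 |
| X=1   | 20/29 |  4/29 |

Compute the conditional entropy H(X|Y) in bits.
0.6624 bits

H(X|Y) = H(X,Y) - H(Y)

H(X,Y) = -Σ_{x,y} P(x,y) log₂ P(x,y). Per-cell terms -P(x,y)·log₂P(x,y):
  X=0: 0.3942, 0.1675
  X=1: 0.3697, 0.3942
Sum of the 4 terms: H(X,Y) = 1.3256 bits

Marginal of Y (column sums):
  P(Y=0) = 4/29 + 20/29 = 24/29
  P(Y=1) = 1/29 + 4/29 = 5/29
H(Y) = -[(24/29)·log₂(24/29) + (5/29)·log₂(5/29)]
  = 0.2259 + 0.4373 = 0.6632 bits

H(X|Y) = H(X,Y) - H(Y) = 1.3256 - 0.6632 = 0.6624 bits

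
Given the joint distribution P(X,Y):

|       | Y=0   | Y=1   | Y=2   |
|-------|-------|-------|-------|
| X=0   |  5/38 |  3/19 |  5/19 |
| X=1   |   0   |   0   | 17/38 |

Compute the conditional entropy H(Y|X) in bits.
0.8395 bits

H(Y|X) = H(X,Y) - H(X)

H(X,Y) = -Σ_{x,y} P(x,y) log₂ P(x,y). Per-cell terms -P(x,y)·log₂P(x,y):
  X=0: 0.3850, 0.4205, 0.5068
  X=1: 0.0000, 0.0000, 0.5192
  (cells with P = 0 contribute 0)
Sum of the 6 terms: H(X,Y) = 1.8315 bits

Marginal of X (row sums):
  P(X=0) = 5/38 + 3/19 + 5/19 = 21/38
  P(X=1) = 0 + 0 + 17/38 = 17/38
H(X) = -[(21/38)·log₂(21/38) + (17/38)·log₂(17/38)]
  = 0.4728 + 0.5192 = 0.9920 bits

H(Y|X) = H(X,Y) - H(X) = 1.8315 - 0.9920 = 0.8395 bits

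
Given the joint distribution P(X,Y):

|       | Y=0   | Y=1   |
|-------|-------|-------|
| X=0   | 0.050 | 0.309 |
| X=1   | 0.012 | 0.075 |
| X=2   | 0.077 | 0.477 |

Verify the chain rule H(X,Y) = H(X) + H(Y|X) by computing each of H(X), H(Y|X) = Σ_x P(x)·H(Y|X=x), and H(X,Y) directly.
H(X) = 1.3091 bits, H(Y|X) = 0.5816 bits, H(X,Y) = 1.8907 bits

Marginal of X (row sums):
  P(X=0) = 0.050 + 0.309 = 0.359
  P(X=1) = 0.012 + 0.075 = 0.087
  P(X=2) = 0.077 + 0.477 = 0.554
H(X) = -[0.359·log₂(0.359) + 0.087·log₂(0.087) + 0.554·log₂(0.554)]
  = 0.5306 + 0.3065 + 0.4720 = 1.3091 bits

H(Y|X) = Σ_x P(x)·H(Y|X=x):
  X=0: P(X=0) = 0.359, P(Y|X=0) = (50/359, 309/359) → H(Y|X=0) = 0.5823
  X=1: P(X=1) = 0.087, P(Y|X=1) = (4/29, 25/29) → H(Y|X=1) = 0.5788
  X=2: P(X=2) = 0.554, P(Y|X=2) = (77/554, 477/554) → H(Y|X=2) = 0.5816
H(Y|X) = 0.359·0.5823 + 0.087·0.5788 + 0.554·0.5816 = 0.5816 bits

H(X,Y) = -Σ_{x,y} P(x,y) log₂ P(x,y). Per-cell terms -P(x,y)·log₂P(x,y):
  X=0: 0.2161, 0.5235
  X=1: 0.0766, 0.2803
  X=2: 0.2848, 0.5094
Sum of the 6 terms: H(X,Y) = 1.8907 bits

Chain rule check:
  H(X) + H(Y|X) = 1.3091 + 0.5816 = 1.8907 bits
  H(X,Y) = 1.8907 bits
✓ Chain rule verified.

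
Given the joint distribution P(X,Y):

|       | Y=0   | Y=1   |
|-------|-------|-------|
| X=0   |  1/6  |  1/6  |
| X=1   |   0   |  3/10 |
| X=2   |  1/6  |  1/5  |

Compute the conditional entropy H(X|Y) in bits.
1.3597 bits

H(X|Y) = H(X,Y) - H(Y)

H(X,Y) = -Σ_{x,y} P(x,y) log₂ P(x,y). Per-cell terms -P(x,y)·log₂P(x,y):
  X=0: 0.43083, 0.43083
  X=1: 0.00000, 0.52109
  X=2: 0.43083, 0.46439
  (cells with P = 0 contribute 0)
Sum of the 6 terms: H(X,Y) = 2.2780 bits

Marginal of Y (column sums):
  P(Y=0) = 1/6 + 0 + 1/6 = 1/3
  P(Y=1) = 1/6 + 3/10 + 1/5 = 2/3
H(Y) = -[(1/3)·log₂(1/3) + (2/3)·log₂(2/3)]
  = 0.52832 + 0.38998 = 0.9183 bits

H(X|Y) = H(X,Y) - H(Y) = 2.2780 - 0.9183 = 1.3597 bits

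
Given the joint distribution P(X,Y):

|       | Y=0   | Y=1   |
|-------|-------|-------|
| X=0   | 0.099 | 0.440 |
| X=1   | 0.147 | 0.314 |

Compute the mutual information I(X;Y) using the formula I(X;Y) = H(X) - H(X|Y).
0.0177 bits

I(X;Y) = H(X) - H(X|Y)

Marginal of X (row sums):
  P(X=0) = 0.099 + 0.440 = 0.539
  P(X=1) = 0.147 + 0.314 = 0.461
H(X) = -[0.539·log₂(0.539) + 0.461·log₂(0.461)]
  = 0.48060 + 0.51501 = 0.9956 bits

Marginal of Y (column sums):
  P(Y=0) = 0.099 + 0.147 = 0.246
  P(Y=1) = 0.440 + 0.314 = 0.754
H(X|Y) = Σ_y P(y)·H(X|Y=y):
  Y=0: P(Y=0) = 0.246, P(X|Y=0) = (33/82, 49/82) → H(X|Y=0) = 0.97236
  Y=1: P(Y=1) = 0.754, P(X|Y=1) = (220/377, 157/377) → H(X|Y=1) = 0.97976
H(X|Y) = 0.246·0.97236 + 0.754·0.97976 = 0.9779 bits

I(X;Y) = H(X) - H(X|Y) = 0.9956 - 0.9779 = 0.0177 bits

Cross-check via I(X;Y) = H(X) + H(Y) - H(X,Y): computing H(Y) from the column sums and H(X,Y) from the 4 cells in the same way gives H(Y) = 0.8049 bits and H(X,Y) = 1.7828 bits, so
I(X;Y) = 0.9956 + 0.8049 - 1.7828 = 0.0177 bits ✓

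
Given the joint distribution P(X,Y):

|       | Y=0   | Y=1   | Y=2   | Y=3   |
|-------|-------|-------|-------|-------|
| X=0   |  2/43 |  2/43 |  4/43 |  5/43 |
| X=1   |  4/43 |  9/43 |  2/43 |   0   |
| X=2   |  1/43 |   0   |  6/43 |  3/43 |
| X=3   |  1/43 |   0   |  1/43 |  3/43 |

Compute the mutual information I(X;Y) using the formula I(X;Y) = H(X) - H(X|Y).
0.4822 bits

I(X;Y) = H(X) - H(X|Y)

Marginal of X (row sums):
  P(X=0) = 2/43 + 2/43 + 4/43 + 5/43 = 13/43
  P(X=1) = 4/43 + 9/43 + 2/43 + 0 = 15/43
  P(X=2) = 1/43 + 0 + 6/43 + 3/43 = 10/43
  P(X=3) = 1/43 + 0 + 1/43 + 3/43 = 5/43
H(X) = -[(13/43)·log₂(13/43) + (15/43)·log₂(15/43) + (10/43)·log₂(10/43) + (5/43)·log₂(5/43)]
  = 0.52176 + 0.53001 + 0.48938 + 0.36097 = 1.9021 bits

Marginal of Y (column sums):
  P(Y=0) = 2/43 + 4/43 + 1/43 + 1/43 = 8/43
  P(Y=1) = 2/43 + 9/43 + 0 + 0 = 11/43
  P(Y=2) = 4/43 + 2/43 + 6/43 + 1/43 = 13/43
  P(Y=3) = 5/43 + 0 + 3/43 + 3/43 = 11/43
H(X|Y) = Σ_y P(y)·H(X|Y=y):
  Y=0: P(Y=0) = 8/43, P(X|Y=0) = (1/4, 1/2, 1/8, 1/8) → H(X|Y=0) = 1.75000
  Y=1: P(Y=1) = 11/43, P(X|Y=1) = (2/11, 9/11, 0, 0) → H(X|Y=1) = 0.68404
  Y=2: P(Y=2) = 13/43, P(X|Y=2) = (4/13, 2/13, 6/13, 1/13) → H(X|Y=2) = 1.73815
  Y=3: P(Y=3) = 11/43, P(X|Y=3) = (5/11, 0, 3/11, 3/11) → H(X|Y=3) = 1.53948
H(X|Y) = (8/43)·1.75000 + (11/43)·0.68404 + (13/43)·1.73815 + (11/43)·1.53948 = 1.4199 bits

I(X;Y) = H(X) - H(X|Y) = 1.9021 - 1.4199 = 0.4822 bits

Cross-check via I(X;Y) = H(X) + H(Y) - H(X,Y): computing H(Y) from the column sums and H(X,Y) from the 16 cells in the same way gives H(Y) = 1.9794 bits and H(X,Y) = 3.3993 bits, so
I(X;Y) = 1.9021 + 1.9794 - 3.3993 = 0.4822 bits ✓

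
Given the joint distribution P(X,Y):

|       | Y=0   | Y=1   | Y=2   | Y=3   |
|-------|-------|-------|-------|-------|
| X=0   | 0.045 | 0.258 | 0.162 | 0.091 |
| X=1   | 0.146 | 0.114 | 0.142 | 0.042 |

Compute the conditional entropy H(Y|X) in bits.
1.8092 bits

H(Y|X) = H(X,Y) - H(X)

H(X,Y) = -Σ_{x,y} P(x,y) log₂ P(x,y). Per-cell terms -P(x,y)·log₂P(x,y):
  X=0: 0.2013, 0.5043, 0.4254, 0.3147
  X=1: 0.4053, 0.3571, 0.3999, 0.1921
Sum of the 8 terms: H(X,Y) = 2.8001 bits

Marginal of X (row sums):
  P(X=0) = 0.045 + 0.258 + 0.162 + 0.091 = 0.556
  P(X=1) = 0.146 + 0.114 + 0.142 + 0.042 = 0.444
H(X) = -[0.556·log₂(0.556) + 0.444·log₂(0.444)]
  = 0.4708 + 0.5201 = 0.9909 bits

H(Y|X) = H(X,Y) - H(X) = 2.8001 - 0.9909 = 1.8092 bits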